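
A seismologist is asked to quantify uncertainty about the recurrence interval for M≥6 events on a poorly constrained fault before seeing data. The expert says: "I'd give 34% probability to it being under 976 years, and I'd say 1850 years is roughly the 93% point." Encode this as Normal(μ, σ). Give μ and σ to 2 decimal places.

μ = 1166.91, σ = 462.86

The p-quantile of Normal(μ,σ) is μ + z_p·σ, with z_{0.34} = -0.4125 and z_{0.93} = 1.476.
Eliminate σ: μ = (z₂·x₁ − z₁·x₂)/(z₂ − z₁) = (1.476·976 − (-0.4125)·1850)/1.888 = 1166.91.
Then σ = (x₂ − x₁)/(z₂ − z₁) = (1850 − 976)/1.888 = 462.86.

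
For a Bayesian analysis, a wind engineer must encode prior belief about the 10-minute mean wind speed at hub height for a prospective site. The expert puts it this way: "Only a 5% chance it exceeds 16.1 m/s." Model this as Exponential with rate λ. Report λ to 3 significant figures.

P(T > 16.1) = e^(−λ·16.1) = 0.05, so λ = −ln(0.05)/16.1 = 0.186.

λ ≈ 0.186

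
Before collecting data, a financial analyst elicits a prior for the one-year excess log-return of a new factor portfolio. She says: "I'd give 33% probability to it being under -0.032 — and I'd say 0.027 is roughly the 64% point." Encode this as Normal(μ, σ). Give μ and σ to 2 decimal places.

For Normal(μ,σ), the p-quantile is μ + z_p·σ. Here z_{0.33} = -0.4399, z_{0.64} = 0.3585.
So -0.032 = μ − 0.4399σ and 0.027 = μ + 0.3585σ.
Subtracting: σ = (0.027 − -0.032)/(0.3585 − (-0.4399)) = 0.07.
Then μ = -0.032 − (-0.4399)·0.07 = 0.00.

μ = 0.00, σ = 0.07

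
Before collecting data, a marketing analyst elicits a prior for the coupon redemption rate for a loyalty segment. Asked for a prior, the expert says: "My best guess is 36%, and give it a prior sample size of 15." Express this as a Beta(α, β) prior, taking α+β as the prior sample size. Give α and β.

Under the effective-sample-size interpretation, Beta(α, β) has prior mean α/(α+β) and prior sample size α+β.
So α+β = 15 and α/(α+β) = 0.36, giving α = 0.36·15 = 5.4 and β = 15 − 5.4 = 9.6.

α = 5.4, β = 9.6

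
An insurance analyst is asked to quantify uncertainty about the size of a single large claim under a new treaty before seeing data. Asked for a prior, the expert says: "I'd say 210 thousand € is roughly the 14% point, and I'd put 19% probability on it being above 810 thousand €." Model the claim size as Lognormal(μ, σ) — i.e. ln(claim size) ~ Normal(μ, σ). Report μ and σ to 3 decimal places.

μ ≈ 6.092, σ ≈ 0.689

If T ~ Lognormal(μ,σ) then ln T ~ Normal(μ,σ), so the p-quantile of ln T is μ + z_p·σ.
ln(210) = 5.347 and ln(810) = 6.697; z_{0.14} = -1.08, z_{0.81} = 0.8779.
σ = (6.697 − 5.347)/(0.8779 − (-1.08)) = 0.689.
μ = 5.347 − (-1.08)·0.689 = 6.092.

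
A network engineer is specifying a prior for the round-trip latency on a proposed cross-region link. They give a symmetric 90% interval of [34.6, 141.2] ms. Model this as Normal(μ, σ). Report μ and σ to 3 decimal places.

A symmetric 90% interval runs μ ± z·σ with z = 1.645.
Half-width = 53.3, so σ = 53.3/1.645 = 32.404.
μ is the interval midpoint, 87.900.

μ = 87.900, σ = 32.404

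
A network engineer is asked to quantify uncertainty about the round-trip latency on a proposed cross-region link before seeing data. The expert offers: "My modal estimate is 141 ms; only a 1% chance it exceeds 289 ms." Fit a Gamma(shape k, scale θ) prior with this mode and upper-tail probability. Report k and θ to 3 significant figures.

Gamma(k,θ) with k>1 has mode (k−1)θ, so θ = 141/(k−1).
Need P(X < 289) = 0.99 with θ tied to k this way. Start at k = 2, θ = 141: P(X<289) ≈ 0.607.
Too low — raise k to concentrate. Iterating converges to k ≈ 10.5.
Then θ = 141/(10.5−1) ≈ 14.9.

k ≈ 10.5, θ ≈ 14.9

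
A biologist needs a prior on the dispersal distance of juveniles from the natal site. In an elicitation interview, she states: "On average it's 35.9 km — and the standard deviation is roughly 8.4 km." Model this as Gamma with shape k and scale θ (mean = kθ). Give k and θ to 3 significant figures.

For Gamma(k, scale θ): mean = kθ, variance = kθ², so CV = 1/√k.
CV = SD/mean = 8.4/35.9 = 0.234, hence k = 1/CV² = 18.3.
Then θ = mean/k = 35.9/18.3 = 1.97.

k ≈ 18.3, θ ≈ 1.97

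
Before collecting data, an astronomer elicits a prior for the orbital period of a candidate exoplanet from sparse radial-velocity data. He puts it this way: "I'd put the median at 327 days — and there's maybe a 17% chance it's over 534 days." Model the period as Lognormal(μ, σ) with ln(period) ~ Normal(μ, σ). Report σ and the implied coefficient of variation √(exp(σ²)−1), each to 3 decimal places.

If T ~ Lognormal(μ,σ) then ln T ~ Normal(μ,σ), so the p-quantile of ln T is μ + z_p·σ.
ln(327) = 5.79 and ln(534) = 6.28; z_{0.5} = 0, z_{0.83} = 0.9542.
σ = (6.28 − 5.79)/(0.9542 − (0)) = 0.514.
μ = 5.79 − (0)·0.514 = 5.790.
CV = √(exp(σ²)−1) = √(exp(0.2642)−1) = 0.550.

σ ≈ 0.514, CV ≈ 0.550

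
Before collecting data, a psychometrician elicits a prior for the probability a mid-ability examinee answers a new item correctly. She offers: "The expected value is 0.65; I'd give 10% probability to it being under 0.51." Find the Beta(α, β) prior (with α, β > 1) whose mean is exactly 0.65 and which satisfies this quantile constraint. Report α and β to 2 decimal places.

With mean 0.65 fixed, write α = 0.65s, β = 0.35s where s = α+β.
Need P(θ < 0.51) = 0.1 under Beta(0.65s, 0.35s). Normal approximation: (q−m)/√(m(1−m)/s) ≈ z_{0.1} = -1.28, so s ≈ 0.65·0.35·(-1.28)²/(0.51−0.65)² = 19.1.
At s = 19.1: P(θ<0.51) ≈ 0.103. Adjusting to match 0.1 gives s ≈ 19.59.
So α = 0.65·19.59 ≈ 12.74, β = 0.35·19.59 ≈ 6.86.

α ≈ 12.74, β ≈ 6.86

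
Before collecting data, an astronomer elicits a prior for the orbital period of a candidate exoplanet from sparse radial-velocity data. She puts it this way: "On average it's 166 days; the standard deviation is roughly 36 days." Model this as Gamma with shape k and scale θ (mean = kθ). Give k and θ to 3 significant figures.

k ≈ 21.3, θ ≈ 7.81

For Gamma(k, scale θ): mean = kθ, variance = kθ², so CV = 1/√k.
CV = SD/mean = 36/166 = 0.2169, hence k = 1/CV² = 21.3.
Then θ = mean/k = 166/21.3 = 7.81.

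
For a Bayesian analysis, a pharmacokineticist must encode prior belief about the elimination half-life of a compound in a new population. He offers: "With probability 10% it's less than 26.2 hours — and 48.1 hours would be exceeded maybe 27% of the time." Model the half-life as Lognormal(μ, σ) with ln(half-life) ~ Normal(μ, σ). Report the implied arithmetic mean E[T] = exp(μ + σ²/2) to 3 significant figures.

If T ~ Lognormal(μ,σ) then ln T ~ Normal(μ,σ), so the p-quantile of ln T is μ + z_p·σ.
ln(26.2) = 3.266 and ln(48.1) = 3.873; z_{0.1} = -1.282, z_{0.73} = 0.6128.
σ = (3.873 − 3.266)/(0.6128 − (-1.282)) = 0.321.
μ = 3.266 − (-1.282)·0.321 = 3.677.
E[T] = exp(μ + σ²/2) = exp(3.677 + 0.0514) = 41.6 hours.

E[T] ≈ 41.6 hours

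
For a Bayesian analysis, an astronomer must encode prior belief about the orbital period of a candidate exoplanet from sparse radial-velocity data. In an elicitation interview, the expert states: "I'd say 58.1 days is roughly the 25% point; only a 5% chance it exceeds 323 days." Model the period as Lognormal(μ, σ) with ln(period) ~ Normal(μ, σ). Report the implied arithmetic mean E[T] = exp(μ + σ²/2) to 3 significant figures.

If T ~ Lognormal(μ,σ) then ln T ~ Normal(μ,σ), so the p-quantile of ln T is μ + z_p·σ.
ln(58.1) = 4.062 and ln(323) = 5.778; z_{0.25} = -0.6745, z_{0.95} = 1.645.
σ = (5.778 − 4.062)/(1.645 − (-0.6745)) = 0.740.
μ = 4.062 − (-0.6745)·0.740 = 4.561.
E[T] = exp(μ + σ²/2) = exp(4.561 + 0.2735) = 126 days.

E[T] ≈ 126 days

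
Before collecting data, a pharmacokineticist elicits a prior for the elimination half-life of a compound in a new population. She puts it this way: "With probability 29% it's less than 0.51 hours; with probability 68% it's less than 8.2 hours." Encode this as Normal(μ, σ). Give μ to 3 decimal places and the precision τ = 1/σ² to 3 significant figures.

μ = 4.678, τ = 0.0176

For Normal(μ,σ), the p-quantile is μ + z_p·σ. Here z_{0.29} = -0.5534, z_{0.68} = 0.4677.
So 0.51 = μ − 0.5534σ and 8.2 = μ + 0.4677σ.
Subtracting: σ = (8.2 − 0.51)/(0.4677 − (-0.5534)) = 7.531.
Then μ = 0.51 − (-0.5534)·7.531 = 4.678.
Precision τ = 1/σ² = 1/7.531² = 0.0176.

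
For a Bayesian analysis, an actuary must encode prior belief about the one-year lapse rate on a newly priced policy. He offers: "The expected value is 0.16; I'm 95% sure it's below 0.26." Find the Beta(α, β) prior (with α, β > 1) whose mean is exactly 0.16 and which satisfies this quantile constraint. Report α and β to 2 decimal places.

α ≈ 6.78, β ≈ 35.60

With mean 0.16 fixed, write α = 0.16s, β = 0.84s where s = α+β.
Need P(θ < 0.26) = 0.95 under Beta(0.16s, 0.84s). Normal approximation: (q−m)/√(m(1−m)/s) ≈ z_{0.95} = 1.64, so s ≈ 0.16·0.84·(1.64)²/(0.26−0.16)² = 36.4.
At s = 36.4: P(θ<0.26) ≈ 0.938. Adjusting to match 0.95 gives s ≈ 42.38.
So α = 0.16·42.38 ≈ 6.78, β = 0.84·42.38 ≈ 35.60.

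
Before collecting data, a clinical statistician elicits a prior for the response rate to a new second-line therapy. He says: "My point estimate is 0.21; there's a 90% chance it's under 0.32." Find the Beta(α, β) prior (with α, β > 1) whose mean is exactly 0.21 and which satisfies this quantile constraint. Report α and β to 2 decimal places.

With mean 0.21 fixed, write α = 0.21s, β = 0.79s where s = α+β.
Need P(θ < 0.32) = 0.9 under Beta(0.21s, 0.79s). Normal approximation: (q−m)/√(m(1−m)/s) ≈ z_{0.9} = 1.28, so s ≈ 0.21·0.79·(1.28)²/(0.32−0.21)² = 22.5.
At s = 22.5: P(θ<0.32) ≈ 0.894. Adjusting to match 0.9 gives s ≈ 23.97.
So α = 0.21·23.97 ≈ 5.03, β = 0.79·23.97 ≈ 18.94.

α ≈ 5.03, β ≈ 18.94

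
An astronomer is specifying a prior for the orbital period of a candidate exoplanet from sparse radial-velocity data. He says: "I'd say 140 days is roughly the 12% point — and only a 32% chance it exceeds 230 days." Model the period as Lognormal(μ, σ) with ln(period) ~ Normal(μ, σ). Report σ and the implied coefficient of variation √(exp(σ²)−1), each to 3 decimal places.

σ ≈ 0.302, CV ≈ 0.309

If T ~ Lognormal(μ,σ) then ln T ~ Normal(μ,σ), so the p-quantile of ln T is μ + z_p·σ.
ln(140) = 4.942 and ln(230) = 5.438; z_{0.12} = -1.175, z_{0.68} = 0.4677.
σ = (5.438 − 4.942)/(0.4677 − (-1.175)) = 0.302.
μ = 4.942 − (-1.175)·0.302 = 5.297.
CV = √(exp(σ²)−1) = √(exp(0.0913)−1) = 0.309.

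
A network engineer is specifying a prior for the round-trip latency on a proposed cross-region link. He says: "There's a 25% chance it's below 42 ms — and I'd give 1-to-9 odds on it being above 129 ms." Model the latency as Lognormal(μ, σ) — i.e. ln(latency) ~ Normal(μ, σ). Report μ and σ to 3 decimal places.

μ ≈ 4.125, σ ≈ 0.574

If T ~ Lognormal(μ,σ) then ln T ~ Normal(μ,σ), so the p-quantile of ln T is μ + z_p·σ.
ln(42) = 3.738 and ln(129) = 4.86; z_{0.25} = -0.6745, z_{0.9} = 1.282.
σ = (4.86 − 3.738)/(1.282 − (-0.6745)) = 0.574.
μ = 3.738 − (-0.6745)·0.574 = 4.125.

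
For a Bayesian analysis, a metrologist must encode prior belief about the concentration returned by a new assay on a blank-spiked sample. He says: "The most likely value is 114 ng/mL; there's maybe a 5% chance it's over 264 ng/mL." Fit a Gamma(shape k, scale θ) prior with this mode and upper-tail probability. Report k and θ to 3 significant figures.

k ≈ 4.88, θ ≈ 29.4

Gamma(k,θ) with k>1 has mode (k−1)θ, so θ = 114/(k−1).
Need P(X < 264) = 0.95 with θ tied to k this way. Start at k = 2, θ = 114: P(X<264) ≈ 0.673.
Too low — raise k to concentrate. Iterating converges to k ≈ 4.88.
Then θ = 114/(4.88−1) ≈ 29.4.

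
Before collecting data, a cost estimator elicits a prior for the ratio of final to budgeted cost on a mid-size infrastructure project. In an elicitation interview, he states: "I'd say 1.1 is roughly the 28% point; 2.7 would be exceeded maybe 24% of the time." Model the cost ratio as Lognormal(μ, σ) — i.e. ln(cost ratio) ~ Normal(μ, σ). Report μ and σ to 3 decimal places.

If T ~ Lognormal(μ,σ) then ln T ~ Normal(μ,σ), so the p-quantile of ln T is μ + z_p·σ.
ln(1.1) = 0.09531 and ln(2.7) = 0.9933; z_{0.28} = -0.5828, z_{0.76} = 0.7063.
σ = (0.9933 − 0.09531)/(0.7063 − (-0.5828)) = 0.697.
μ = 0.09531 − (-0.5828)·0.697 = 0.501.

μ ≈ 0.501, σ ≈ 0.697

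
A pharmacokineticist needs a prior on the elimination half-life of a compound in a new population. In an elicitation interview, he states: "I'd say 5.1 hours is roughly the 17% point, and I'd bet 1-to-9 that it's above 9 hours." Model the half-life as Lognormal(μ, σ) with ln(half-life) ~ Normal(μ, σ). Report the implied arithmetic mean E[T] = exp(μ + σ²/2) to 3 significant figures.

E[T] ≈ 6.71 hours

If T ~ Lognormal(μ,σ) then ln T ~ Normal(μ,σ), so the p-quantile of ln T is μ + z_p·σ.
ln(5.1) = 1.629 and ln(9) = 2.197; z_{0.17} = -0.9542, z_{0.9} = 1.282.
σ = (2.197 − 1.629)/(1.282 − (-0.9542)) = 0.254.
μ = 1.629 − (-0.9542)·0.254 = 1.872.
E[T] = exp(μ + σ²/2) = exp(1.872 + 0.0323) = 6.71 hours.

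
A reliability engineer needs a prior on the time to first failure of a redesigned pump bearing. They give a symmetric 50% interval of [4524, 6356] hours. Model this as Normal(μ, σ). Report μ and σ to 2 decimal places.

μ = 5440.00, σ = 1358.06

A symmetric 50% interval runs μ ± z·σ with z = 0.6745.
Half-width = 916, so σ = 916/0.6745 = 1358.06.
μ is the interval midpoint, 5440.00.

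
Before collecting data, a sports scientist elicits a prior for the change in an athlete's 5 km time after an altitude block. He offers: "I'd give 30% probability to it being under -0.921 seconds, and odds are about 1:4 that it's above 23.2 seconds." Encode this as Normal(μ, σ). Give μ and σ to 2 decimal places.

μ = 8.34, σ = 17.66

The p-quantile of Normal(μ,σ) is μ + z_p·σ, with z_{0.3} = -0.5244 and z_{0.8} = 0.8416.
Eliminate σ: μ = (z₂·x₁ − z₁·x₂)/(z₂ − z₁) = (0.8416·-0.921 − (-0.5244)·23.2)/1.366 = 8.34.
Then σ = (x₂ − x₁)/(z₂ − z₁) = (23.2 − -0.921)/1.366 = 17.66.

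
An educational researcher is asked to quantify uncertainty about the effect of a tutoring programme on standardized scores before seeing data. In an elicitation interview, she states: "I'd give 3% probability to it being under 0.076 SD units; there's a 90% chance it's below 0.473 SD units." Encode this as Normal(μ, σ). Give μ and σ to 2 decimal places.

μ = 0.31, σ = 0.13

The p-quantile of Normal(μ,σ) is μ + z_p·σ, with z_{0.03} = -1.881 and z_{0.9} = 1.282.
Eliminate σ: μ = (z₂·x₁ − z₁·x₂)/(z₂ − z₁) = (1.282·0.076 − (-1.881)·0.473)/3.162 = 0.31.
Then σ = (x₂ − x₁)/(z₂ − z₁) = (0.473 − 0.076)/3.162 = 0.13.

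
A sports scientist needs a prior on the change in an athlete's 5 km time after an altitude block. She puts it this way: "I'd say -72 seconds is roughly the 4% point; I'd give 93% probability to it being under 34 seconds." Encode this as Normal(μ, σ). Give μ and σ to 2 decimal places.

μ = -14.48, σ = 32.85

For Normal(μ,σ), the p-quantile is μ + z_p·σ. Here z_{0.04} = -1.751, z_{0.93} = 1.476.
So -72 = μ − 1.751σ and 34 = μ + 1.476σ.
Subtracting: σ = (34 − -72)/(1.476 − (-1.751)) = 32.85.
Then μ = -72 − (-1.751)·32.85 = -14.48.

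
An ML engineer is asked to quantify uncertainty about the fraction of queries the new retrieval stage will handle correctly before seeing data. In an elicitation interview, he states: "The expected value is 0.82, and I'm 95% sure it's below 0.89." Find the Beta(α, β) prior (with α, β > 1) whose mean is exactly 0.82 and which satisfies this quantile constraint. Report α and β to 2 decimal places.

α ≈ 56.48, β ≈ 12.40

With mean 0.82 fixed, write α = 0.82s, β = 0.18s where s = α+β.
Need P(θ < 0.89) = 0.95 under Beta(0.82s, 0.18s). Normal approximation: (q−m)/√(m(1−m)/s) ≈ z_{0.95} = 1.64, so s ≈ 0.82·0.18·(1.64)²/(0.89−0.82)² = 81.5.
At s = 81.5: P(θ<0.89) ≈ 0.964. Adjusting to match 0.95 gives s ≈ 68.87.
So α = 0.82·68.87 ≈ 56.48, β = 0.18·68.87 ≈ 12.40.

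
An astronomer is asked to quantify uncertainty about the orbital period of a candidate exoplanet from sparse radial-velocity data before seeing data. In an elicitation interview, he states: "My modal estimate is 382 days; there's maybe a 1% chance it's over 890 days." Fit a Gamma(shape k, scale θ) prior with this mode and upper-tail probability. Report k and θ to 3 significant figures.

Gamma(k,θ) with k>1 has mode (k−1)θ, so θ = 382/(k−1).
Need P(X < 890) = 0.99 with θ tied to k this way. Start at k = 2, θ = 382: P(X<890) ≈ 0.676.
Too low — raise k to concentrate. Iterating converges to k ≈ 7.66.
Then θ = 382/(7.66−1) ≈ 57.4.

k ≈ 7.66, θ ≈ 57.4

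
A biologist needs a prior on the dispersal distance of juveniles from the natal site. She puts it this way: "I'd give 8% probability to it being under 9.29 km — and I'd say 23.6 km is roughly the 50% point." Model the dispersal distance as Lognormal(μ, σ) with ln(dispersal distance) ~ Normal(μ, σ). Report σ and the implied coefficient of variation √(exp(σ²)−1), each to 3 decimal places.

σ ≈ 0.664, CV ≈ 0.744

If T ~ Lognormal(μ,σ) then ln T ~ Normal(μ,σ), so the p-quantile of ln T is μ + z_p·σ.
ln(9.29) = 2.229 and ln(23.6) = 3.161; z_{0.08} = -1.405, z_{0.5} = 0.
σ = (3.161 − 2.229)/(0 − (-1.405)) = 0.664.
μ = 2.229 − (-1.405)·0.664 = 3.161.
CV = √(exp(σ²)−1) = √(exp(0.4403)−1) = 0.744.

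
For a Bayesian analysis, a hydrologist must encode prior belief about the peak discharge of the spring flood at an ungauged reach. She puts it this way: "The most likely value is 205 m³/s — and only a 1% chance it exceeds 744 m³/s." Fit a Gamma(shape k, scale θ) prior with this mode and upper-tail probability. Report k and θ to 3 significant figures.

k ≈ 3.58, θ ≈ 79.4

Gamma(k,θ) with k>1 has mode (k−1)θ, so θ = 205/(k−1).
Need P(X < 744) = 0.99 with θ tied to k this way. Start at k = 2, θ = 205: P(X<744) ≈ 0.877.
Too low — raise k to concentrate. Iterating converges to k ≈ 3.58.
Then θ = 205/(3.58−1) ≈ 79.4.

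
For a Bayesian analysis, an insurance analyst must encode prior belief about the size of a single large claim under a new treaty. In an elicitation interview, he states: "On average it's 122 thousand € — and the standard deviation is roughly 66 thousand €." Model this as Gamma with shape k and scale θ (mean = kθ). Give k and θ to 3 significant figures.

k ≈ 3.42, θ ≈ 35.7

For Gamma(k, scale θ): mean = kθ, variance = kθ², so CV = 1/√k.
CV = SD/mean = 66/122 = 0.541, hence k = 1/CV² = 3.42.
Then θ = mean/k = 122/3.42 = 35.7.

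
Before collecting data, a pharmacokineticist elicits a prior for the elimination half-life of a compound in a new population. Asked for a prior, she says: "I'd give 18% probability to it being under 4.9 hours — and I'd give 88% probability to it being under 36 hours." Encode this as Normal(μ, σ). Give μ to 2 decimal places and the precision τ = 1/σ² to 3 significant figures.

For Normal(μ,σ), the p-quantile is μ + z_p·σ. Here z_{0.18} = -0.9154, z_{0.88} = 1.175.
So 4.9 = μ − 0.9154σ and 36 = μ + 1.175σ.
Subtracting: σ = (36 − 4.9)/(1.175 − (-0.9154)) = 14.88.
Then μ = 4.9 − (-0.9154)·14.88 = 18.52.
Precision τ = 1/σ² = 1/14.88² = 0.00452.

μ = 18.52, τ = 0.00452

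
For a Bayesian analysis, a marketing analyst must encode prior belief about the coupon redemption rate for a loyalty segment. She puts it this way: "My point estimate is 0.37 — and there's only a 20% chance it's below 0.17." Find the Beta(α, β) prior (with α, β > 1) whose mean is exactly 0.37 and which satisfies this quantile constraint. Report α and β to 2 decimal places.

α ≈ 1.57, β ≈ 2.68

With mean 0.37 fixed, write α = 0.37s, β = 0.63s where s = α+β.
Need P(θ < 0.17) = 0.2 under Beta(0.37s, 0.63s). Normal approximation: (q−m)/√(m(1−m)/s) ≈ z_{0.2} = -0.842, so s ≈ 0.37·0.63·(-0.842)²/(0.17−0.37)² = 4.1.
At s = 4.1: P(θ<0.17) ≈ 0.205. Adjusting to match 0.2 gives s ≈ 4.25.
So α = 0.37·4.25 ≈ 1.57, β = 0.63·4.25 ≈ 2.68.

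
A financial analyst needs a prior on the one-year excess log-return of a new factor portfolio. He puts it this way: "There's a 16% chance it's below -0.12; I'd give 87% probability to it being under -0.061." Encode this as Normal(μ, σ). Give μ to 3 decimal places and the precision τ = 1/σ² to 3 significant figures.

The p-quantile of Normal(μ,σ) is μ + z_p·σ, with z_{0.16} = -0.9945 and z_{0.87} = 1.126.
Eliminate σ: μ = (z₂·x₁ − z₁·x₂)/(z₂ − z₁) = (1.126·-0.12 − (-0.9945)·-0.061)/2.121 = -0.092.
Then σ = (x₂ − x₁)/(z₂ − z₁) = (-0.061 − -0.12)/2.121 = 0.028.
Precision τ = 1/σ² = 1/0.02782² = 1290.

μ = -0.092, τ = 1290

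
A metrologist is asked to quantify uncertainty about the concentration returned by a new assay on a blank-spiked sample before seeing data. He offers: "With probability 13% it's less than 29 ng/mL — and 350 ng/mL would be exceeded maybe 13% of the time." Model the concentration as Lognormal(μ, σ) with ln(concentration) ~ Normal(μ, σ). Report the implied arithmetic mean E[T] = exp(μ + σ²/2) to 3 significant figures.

E[T] ≈ 186 ng/mL

If T ~ Lognormal(μ,σ) then ln T ~ Normal(μ,σ), so the p-quantile of ln T is μ + z_p·σ.
ln(29) = 3.367 and ln(350) = 5.858; z_{0.13} = -1.126, z_{0.87} = 1.126.
σ = (5.858 − 3.367)/(1.126 − (-1.126)) = 1.106.
μ = 3.367 − (-1.126)·1.106 = 4.613.
E[T] = exp(μ + σ²/2) = exp(4.613 + 0.6112) = 186 ng/mL.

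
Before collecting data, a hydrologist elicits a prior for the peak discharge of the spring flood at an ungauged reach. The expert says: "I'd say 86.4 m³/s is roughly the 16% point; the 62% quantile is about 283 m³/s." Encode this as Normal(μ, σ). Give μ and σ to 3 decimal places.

μ = 236.800, σ = 151.238

For Normal(μ,σ), the p-quantile is μ + z_p·σ. Here z_{0.16} = -0.9945, z_{0.62} = 0.3055.
So 86.4 = μ − 0.9945σ and 283 = μ + 0.3055σ.
Subtracting: σ = (283 − 86.4)/(0.3055 − (-0.9945)) = 151.238.
Then μ = 86.4 − (-0.9945)·151.238 = 236.800.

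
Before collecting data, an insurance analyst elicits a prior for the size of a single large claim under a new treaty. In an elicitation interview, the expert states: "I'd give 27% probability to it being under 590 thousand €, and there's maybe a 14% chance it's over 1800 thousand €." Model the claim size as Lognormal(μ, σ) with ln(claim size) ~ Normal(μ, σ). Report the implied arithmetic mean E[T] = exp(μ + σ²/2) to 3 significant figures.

If T ~ Lognormal(μ,σ) then ln T ~ Normal(μ,σ), so the p-quantile of ln T is μ + z_p·σ.
ln(590) = 6.38 and ln(1800) = 7.496; z_{0.27} = -0.6128, z_{0.86} = 1.08.
σ = (7.496 − 6.38)/(1.08 − (-0.6128)) = 0.659.
μ = 6.38 − (-0.6128)·0.659 = 6.784.
E[T] = exp(μ + σ²/2) = exp(6.784 + 0.2170) = 1100 thousand €.

E[T] ≈ 1100 thousand €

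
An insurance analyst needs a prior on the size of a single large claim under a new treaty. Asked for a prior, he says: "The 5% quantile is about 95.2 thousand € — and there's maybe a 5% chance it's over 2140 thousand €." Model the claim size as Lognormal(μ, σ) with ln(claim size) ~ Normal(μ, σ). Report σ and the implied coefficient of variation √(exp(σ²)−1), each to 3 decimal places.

If T ~ Lognormal(μ,σ) then ln T ~ Normal(μ,σ), so the p-quantile of ln T is μ + z_p·σ.
ln(95.2) = 4.556 and ln(2140) = 7.669; z_{0.05} = -1.645, z_{0.95} = 1.645.
σ = (7.669 − 4.556)/(1.645 − (-1.645)) = 0.946.
μ = 4.556 − (-1.645)·0.946 = 6.112.
CV = √(exp(σ²)−1) = √(exp(0.8952)−1) = 1.203.

σ ≈ 0.946, CV ≈ 1.203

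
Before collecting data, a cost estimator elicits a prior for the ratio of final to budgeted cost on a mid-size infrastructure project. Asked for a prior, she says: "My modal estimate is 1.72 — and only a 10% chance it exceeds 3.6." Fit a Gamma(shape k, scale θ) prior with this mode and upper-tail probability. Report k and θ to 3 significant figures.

Gamma(k,θ) with k>1 has mode (k−1)θ, so θ = 1.72/(k−1).
Need P(X < 3.6) = 0.9 with θ tied to k this way. Start at k = 2, θ = 1.72: P(X<3.6) ≈ 0.619.
Too low — raise k to concentrate. Iterating converges to k ≈ 4.52.
Then θ = 1.72/(4.52−1) ≈ 0.489.

k ≈ 4.52, θ ≈ 0.489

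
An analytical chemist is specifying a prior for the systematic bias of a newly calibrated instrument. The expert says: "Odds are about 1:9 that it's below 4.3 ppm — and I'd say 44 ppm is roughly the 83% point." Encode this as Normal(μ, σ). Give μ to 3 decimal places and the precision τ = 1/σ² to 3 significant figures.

The p-quantile of Normal(μ,σ) is μ + z_p·σ, with z_{0.1} = -1.282 and z_{0.83} = 0.9542.
Eliminate σ: μ = (z₂·x₁ − z₁·x₂)/(z₂ − z₁) = (0.9542·4.3 − (-1.282)·44)/2.236 = 27.057.
Then σ = (x₂ − x₁)/(z₂ − z₁) = (44 − 4.3)/2.236 = 17.757.
Precision τ = 1/σ² = 1/17.76² = 0.00317.

μ = 27.057, τ = 0.00317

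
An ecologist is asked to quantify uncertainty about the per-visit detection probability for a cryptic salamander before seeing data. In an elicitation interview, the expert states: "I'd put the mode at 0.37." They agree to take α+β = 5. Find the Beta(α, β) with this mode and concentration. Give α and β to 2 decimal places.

α = 2.11, β = 2.89

For α,β > 1 the Beta mode is (α−1)/(α+β−2). With α+β = 5, the mode is (α−1)/3.
Set (α−1)/3 = 0.37 → α = 1 + 0.37·3 = 2.11.
β = 5 − α = 2.89.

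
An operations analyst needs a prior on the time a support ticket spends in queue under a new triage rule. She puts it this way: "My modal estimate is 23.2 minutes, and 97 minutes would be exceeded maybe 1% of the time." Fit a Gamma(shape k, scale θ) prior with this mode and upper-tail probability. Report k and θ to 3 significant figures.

k ≈ 3.02, θ ≈ 11.5

Gamma(k,θ) with k>1 has mode (k−1)θ, so θ = 23.2/(k−1).
Need P(X < 97) = 0.99 with θ tied to k this way. Start at k = 2, θ = 23.2: P(X<97) ≈ 0.921.
Too low — raise k to concentrate. Iterating converges to k ≈ 3.02.
Then θ = 23.2/(3.02−1) ≈ 11.5.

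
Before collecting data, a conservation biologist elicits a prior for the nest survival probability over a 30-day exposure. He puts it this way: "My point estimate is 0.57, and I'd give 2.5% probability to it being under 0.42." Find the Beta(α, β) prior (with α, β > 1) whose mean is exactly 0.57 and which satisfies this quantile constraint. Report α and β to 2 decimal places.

α ≈ 24.05, β ≈ 18.14

With mean 0.57 fixed, write α = 0.57s, β = 0.43s where s = α+β.
Need P(θ < 0.42) = 0.025 under Beta(0.57s, 0.43s). Normal approximation: (q−m)/√(m(1−m)/s) ≈ z_{0.025} = -1.96, so s ≈ 0.57·0.43·(-1.96)²/(0.42−0.57)² = 41.8.
At s = 41.8: P(θ<0.42) ≈ 0.025. Adjusting to match 0.025 gives s ≈ 42.19.
So α = 0.57·42.19 ≈ 24.05, β = 0.43·42.19 ≈ 18.14.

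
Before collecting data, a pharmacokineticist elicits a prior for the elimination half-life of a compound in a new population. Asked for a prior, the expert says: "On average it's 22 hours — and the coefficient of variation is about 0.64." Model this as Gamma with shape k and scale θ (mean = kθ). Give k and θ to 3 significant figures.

k ≈ 2.44, θ ≈ 9.01

For Gamma(k, scale θ): mean = kθ, variance = kθ², so CV = 1/√k.
CV = 0.64, hence k = 1/CV² = 2.44.
Then θ = mean/k = 22/2.44 = 9.01.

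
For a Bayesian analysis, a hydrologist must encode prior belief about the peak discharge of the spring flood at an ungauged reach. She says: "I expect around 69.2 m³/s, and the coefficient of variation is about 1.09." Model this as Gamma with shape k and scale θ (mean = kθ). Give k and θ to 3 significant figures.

k ≈ 0.842, θ ≈ 82.2

For Gamma(k, scale θ): mean = kθ, variance = kθ², so CV = 1/√k.
CV = 1.09, hence k = 1/CV² = 0.842.
Then θ = mean/k = 69.2/0.842 = 82.2.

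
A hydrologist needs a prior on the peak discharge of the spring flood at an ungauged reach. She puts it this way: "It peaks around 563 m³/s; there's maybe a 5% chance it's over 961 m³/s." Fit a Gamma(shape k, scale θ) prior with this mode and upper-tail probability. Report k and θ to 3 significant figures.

k ≈ 10.8, θ ≈ 57.7

Gamma(k,θ) with k>1 has mode (k−1)θ, so θ = 563/(k−1).
Need P(X < 961) = 0.95 with θ tied to k this way. Start at k = 2, θ = 563: P(X<961) ≈ 0.509.
Too low — raise k to concentrate. Iterating converges to k ≈ 10.8.
Then θ = 563/(10.8−1) ≈ 57.7.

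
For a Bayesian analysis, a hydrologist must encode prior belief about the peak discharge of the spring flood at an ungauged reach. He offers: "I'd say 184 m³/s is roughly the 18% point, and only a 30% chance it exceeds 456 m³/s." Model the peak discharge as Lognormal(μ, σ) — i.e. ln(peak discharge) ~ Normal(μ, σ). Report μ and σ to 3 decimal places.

μ ≈ 5.792, σ ≈ 0.630

If T ~ Lognormal(μ,σ) then ln T ~ Normal(μ,σ), so the p-quantile of ln T is μ + z_p·σ.
ln(184) = 5.215 and ln(456) = 6.122; z_{0.18} = -0.9154, z_{0.7} = 0.5244.
σ = (6.122 − 5.215)/(0.5244 − (-0.9154)) = 0.630.
μ = 5.215 − (-0.9154)·0.630 = 5.792.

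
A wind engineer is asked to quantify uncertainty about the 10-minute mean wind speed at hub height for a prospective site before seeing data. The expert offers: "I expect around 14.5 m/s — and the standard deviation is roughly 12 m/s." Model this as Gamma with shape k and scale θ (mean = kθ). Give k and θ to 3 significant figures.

k ≈ 1.46, θ ≈ 9.93

For Gamma(k, scale θ): mean = kθ, variance = kθ², so CV = 1/√k.
CV = SD/mean = 12/14.5 = 0.8276, hence k = 1/CV² = 1.46.
Then θ = mean/k = 14.5/1.46 = 9.93.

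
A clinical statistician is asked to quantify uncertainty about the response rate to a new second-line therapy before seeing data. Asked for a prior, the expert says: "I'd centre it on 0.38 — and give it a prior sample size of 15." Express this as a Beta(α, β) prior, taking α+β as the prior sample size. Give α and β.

α = 5.7, β = 9.3

Under the effective-sample-size interpretation, Beta(α, β) has prior mean α/(α+β) and prior sample size α+β.
So α+β = 15 and α/(α+β) = 0.38, giving α = 0.38·15 = 5.7 and β = 15 − 5.7 = 9.3.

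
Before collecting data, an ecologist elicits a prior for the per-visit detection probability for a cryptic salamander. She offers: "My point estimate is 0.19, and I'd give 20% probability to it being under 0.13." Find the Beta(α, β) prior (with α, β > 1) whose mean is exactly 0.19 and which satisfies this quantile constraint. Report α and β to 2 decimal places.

α ≈ 5.97, β ≈ 25.46

With mean 0.19 fixed, write α = 0.19s, β = 0.81s where s = α+β.
Need P(θ < 0.13) = 0.2 under Beta(0.19s, 0.81s). Normal approximation: (q−m)/√(m(1−m)/s) ≈ z_{0.2} = -0.842, so s ≈ 0.19·0.81·(-0.842)²/(0.13−0.19)² = 30.3.
At s = 30.3: P(θ<0.13) ≈ 0.205. Adjusting to match 0.2 gives s ≈ 31.43.
So α = 0.19·31.43 ≈ 5.97, β = 0.81·31.43 ≈ 25.46.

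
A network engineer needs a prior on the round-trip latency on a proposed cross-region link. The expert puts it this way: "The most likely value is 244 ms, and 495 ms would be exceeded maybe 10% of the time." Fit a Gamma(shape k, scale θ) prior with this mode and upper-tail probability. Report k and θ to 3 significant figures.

k ≈ 4.83, θ ≈ 63.6

Gamma(k,θ) with k>1 has mode (k−1)θ, so θ = 244/(k−1).
Need P(X < 495) = 0.9 with θ tied to k this way. Start at k = 2, θ = 244: P(X<495) ≈ 0.602.
Too low — raise k to concentrate. Iterating converges to k ≈ 4.83.
Then θ = 244/(4.83−1) ≈ 63.6.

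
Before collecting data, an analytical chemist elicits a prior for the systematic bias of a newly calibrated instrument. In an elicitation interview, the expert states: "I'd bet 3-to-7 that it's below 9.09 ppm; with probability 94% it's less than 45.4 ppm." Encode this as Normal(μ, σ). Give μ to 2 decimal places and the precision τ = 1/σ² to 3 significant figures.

μ = 18.25, τ = 0.00328

The p-quantile of Normal(μ,σ) is μ + z_p·σ, with z_{0.3} = -0.5244 and z_{0.94} = 1.555.
Eliminate σ: μ = (z₂·x₁ − z₁·x₂)/(z₂ − z₁) = (1.555·9.09 − (-0.5244)·45.4)/2.079 = 18.25.
Then σ = (x₂ − x₁)/(z₂ − z₁) = (45.4 − 9.09)/2.079 = 17.46.
Precision τ = 1/σ² = 1/17.46² = 0.00328.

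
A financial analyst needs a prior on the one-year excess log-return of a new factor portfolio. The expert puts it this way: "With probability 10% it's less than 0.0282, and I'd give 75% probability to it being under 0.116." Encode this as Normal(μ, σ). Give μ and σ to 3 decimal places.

The p-quantile of Normal(μ,σ) is μ + z_p·σ, with z_{0.1} = -1.282 and z_{0.75} = 0.6745.
Eliminate σ: μ = (z₂·x₁ − z₁·x₂)/(z₂ − z₁) = (0.6745·0.0282 − (-1.282)·0.116)/1.956 = 0.086.
Then σ = (x₂ − x₁)/(z₂ − z₁) = (0.116 − 0.0282)/1.956 = 0.045.

μ = 0.086, σ = 0.045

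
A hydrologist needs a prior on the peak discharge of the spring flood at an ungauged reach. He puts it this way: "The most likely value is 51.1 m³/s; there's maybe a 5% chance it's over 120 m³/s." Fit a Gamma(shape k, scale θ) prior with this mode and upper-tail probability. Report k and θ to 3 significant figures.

Gamma(k,θ) with k>1 has mode (k−1)θ, so θ = 51.1/(k−1).
Need P(X < 120) = 0.95 with θ tied to k this way. Start at k = 2, θ = 51.1: P(X<120) ≈ 0.680.
Too low — raise k to concentrate. Iterating converges to k ≈ 4.75.
Then θ = 51.1/(4.75−1) ≈ 13.6.

k ≈ 4.75, θ ≈ 13.6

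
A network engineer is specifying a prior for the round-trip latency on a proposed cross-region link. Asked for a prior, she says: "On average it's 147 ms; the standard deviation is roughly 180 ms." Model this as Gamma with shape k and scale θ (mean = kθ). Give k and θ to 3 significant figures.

For Gamma(k, scale θ): mean = kθ, variance = kθ², so CV = 1/√k.
CV = SD/mean = 180/147 = 1.224, hence k = 1/CV² = 0.667.
Then θ = mean/k = 147/0.667 = 220.

k ≈ 0.667, θ ≈ 220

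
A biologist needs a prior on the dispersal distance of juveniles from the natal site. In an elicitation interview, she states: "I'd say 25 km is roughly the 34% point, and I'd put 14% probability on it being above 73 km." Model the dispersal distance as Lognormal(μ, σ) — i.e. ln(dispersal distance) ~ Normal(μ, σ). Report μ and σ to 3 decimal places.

If T ~ Lognormal(μ,σ) then ln T ~ Normal(μ,σ), so the p-quantile of ln T is μ + z_p·σ.
ln(25) = 3.219 and ln(73) = 4.29; z_{0.34} = -0.4125, z_{0.86} = 1.08.
σ = (4.29 − 3.219)/(1.08 − (-0.4125)) = 0.718.
μ = 3.219 − (-0.4125)·0.718 = 3.515.

μ ≈ 3.515, σ ≈ 0.718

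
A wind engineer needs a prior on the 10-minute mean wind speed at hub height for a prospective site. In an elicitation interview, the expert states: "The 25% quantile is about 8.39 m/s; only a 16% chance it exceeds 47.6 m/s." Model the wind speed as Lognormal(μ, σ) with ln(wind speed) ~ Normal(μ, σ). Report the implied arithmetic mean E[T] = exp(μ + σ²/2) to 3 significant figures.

If T ~ Lognormal(μ,σ) then ln T ~ Normal(μ,σ), so the p-quantile of ln T is μ + z_p·σ.
ln(8.39) = 2.127 and ln(47.6) = 3.863; z_{0.25} = -0.6745, z_{0.84} = 0.9945.
σ = (3.863 − 2.127)/(0.9945 − (-0.6745)) = 1.040.
μ = 2.127 − (-0.6745)·1.040 = 2.829.
E[T] = exp(μ + σ²/2) = exp(2.829 + 0.5409) = 29.1 m/s.

E[T] ≈ 29.1 m/s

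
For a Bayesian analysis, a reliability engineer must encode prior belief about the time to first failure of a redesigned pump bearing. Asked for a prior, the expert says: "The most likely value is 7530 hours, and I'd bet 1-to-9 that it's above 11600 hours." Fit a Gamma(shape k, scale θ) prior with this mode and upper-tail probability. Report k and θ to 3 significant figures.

k ≈ 11, θ ≈ 753

Gamma(k,θ) with k>1 has mode (k−1)θ, so θ = 7530/(k−1).
Need P(X < 11600) = 0.9 with θ tied to k this way. Start at k = 2, θ = 7530: P(X<11600) ≈ 0.456.
Too low — raise k to concentrate. Iterating converges to k ≈ 11.
Then θ = 7530/(11−1) ≈ 753.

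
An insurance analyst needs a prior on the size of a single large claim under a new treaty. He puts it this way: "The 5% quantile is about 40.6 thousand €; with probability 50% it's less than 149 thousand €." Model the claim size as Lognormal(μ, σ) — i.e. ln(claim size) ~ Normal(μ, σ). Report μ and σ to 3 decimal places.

If T ~ Lognormal(μ,σ) then ln T ~ Normal(μ,σ), so the p-quantile of ln T is μ + z_p·σ.
ln(40.6) = 3.704 and ln(149) = 5.004; z_{0.05} = -1.645, z_{0.5} = 0.
σ = (5.004 − 3.704)/(0 − (-1.645)) = 0.790.
μ = 3.704 − (-1.645)·0.790 = 5.004.

μ ≈ 5.004, σ ≈ 0.790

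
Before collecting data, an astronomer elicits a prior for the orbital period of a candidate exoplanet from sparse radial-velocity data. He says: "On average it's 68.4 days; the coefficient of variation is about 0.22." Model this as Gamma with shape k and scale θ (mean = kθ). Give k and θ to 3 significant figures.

k ≈ 20.7, θ ≈ 3.31

For Gamma(k, scale θ): mean = kθ, variance = kθ², so CV = 1/√k.
CV = 0.22, hence k = 1/CV² = 20.7.
Then θ = mean/k = 68.4/20.7 = 3.31.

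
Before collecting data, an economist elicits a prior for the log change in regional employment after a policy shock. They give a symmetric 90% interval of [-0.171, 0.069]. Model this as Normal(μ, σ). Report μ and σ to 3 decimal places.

A symmetric 90% interval runs μ ± z·σ with z = 1.645.
Half-width = 0.12, so σ = 0.12/1.645 = 0.073.
μ is the interval midpoint, -0.051.

μ = -0.051, σ = 0.073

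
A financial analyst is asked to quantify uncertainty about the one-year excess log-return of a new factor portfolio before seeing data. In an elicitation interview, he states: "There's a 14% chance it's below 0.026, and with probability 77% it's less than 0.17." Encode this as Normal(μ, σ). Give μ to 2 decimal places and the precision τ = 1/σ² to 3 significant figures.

μ = 0.11, τ = 160

For Normal(μ,σ), the p-quantile is μ + z_p·σ. Here z_{0.14} = -1.08, z_{0.77} = 0.7388.
So 0.026 = μ − 1.08σ and 0.17 = μ + 0.7388σ.
Subtracting: σ = (0.17 − 0.026)/(0.7388 − (-1.08)) = 0.08.
Then μ = 0.026 − (-1.08)·0.08 = 0.11.
Precision τ = 1/σ² = 1/0.07916² = 160.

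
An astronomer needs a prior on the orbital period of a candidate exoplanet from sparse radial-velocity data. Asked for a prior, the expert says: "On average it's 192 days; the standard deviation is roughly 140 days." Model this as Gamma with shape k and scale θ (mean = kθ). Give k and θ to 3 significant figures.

k ≈ 1.88, θ ≈ 102

For Gamma(k, scale θ): mean = kθ, variance = kθ², so CV = 1/√k.
CV = SD/mean = 140/192 = 0.7292, hence k = 1/CV² = 1.88.
Then θ = mean/k = 192/1.88 = 102.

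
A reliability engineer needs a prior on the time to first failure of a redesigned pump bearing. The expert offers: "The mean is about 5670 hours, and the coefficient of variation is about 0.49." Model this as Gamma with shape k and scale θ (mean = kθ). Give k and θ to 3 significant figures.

For Gamma(k, scale θ): mean = kθ, variance = kθ², so CV = 1/√k.
CV = 0.49, hence k = 1/CV² = 4.16.
Then θ = mean/k = 5670/4.16 = 1360.

k ≈ 4.16, θ ≈ 1360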